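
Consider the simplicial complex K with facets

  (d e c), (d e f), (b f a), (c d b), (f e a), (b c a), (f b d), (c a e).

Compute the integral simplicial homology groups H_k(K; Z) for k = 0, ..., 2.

Take the total order a < b < c < d < e < f on the vertex set. Then K (dimension 2) consists of the simplices:

  0-simplices (6): a, b, c, d, e, f
  1-simplices (12): ab, ac, ae, af, bc, bd, bf, cd, ce, de, df, ef
  2-simplices (8): abc, abf, ace, aef, bcd, bdf, cde, def

giving chain groups C_0 ≅ Z^6, C_1 ≅ Z^12, C_2 ≅ Z^8.

∂_1: C_1 → C_0 sends each edge [p,q] (with p < q) to q − p. For instance
  ∂bc = c − b.
As a 6×12 matrix over Z this has rank 5, with invariant factors (1,1,1,1,1).

Boundary ∂_2: C_2 → C_1 sends each 2-simplex [p,q,r] to [q,r] − [p,r] + [p,q]. For instance
  ∂bdf = df − bf + bd,
  ∂aef = ef − af + ae.
As a 12×8 matrix over Z this has rank 7, with invariant factors (1,1,1,1,1,1,1).

From H_k ≅ ker(∂_k) / im(∂_{k+1}) we obtain:

  H_0: rank C_0 − rank ∂_1 = 6 − 5 = 1, and the invariant factors of ∂_1 are all 1, so H_0 = Z.
  H_1: rank ker ∂_1 − rank ∂_2 = (12 − 5) − 7 = 0, and the invariant factors of ∂_2 are all 1, so H_1 = 0.
  H_2: rank ker ∂_2 − rank ∂_3 = (8 − 7) − 0 = 1, and there is no ∂_3, so H_2 = Z.

As a check, the Euler characteristic is 6 − 12 + 8 = 2, which agrees with 1 − 0 + 1 = 2.

H_0 = Z,  H_1 = 0,  H_2 = Z.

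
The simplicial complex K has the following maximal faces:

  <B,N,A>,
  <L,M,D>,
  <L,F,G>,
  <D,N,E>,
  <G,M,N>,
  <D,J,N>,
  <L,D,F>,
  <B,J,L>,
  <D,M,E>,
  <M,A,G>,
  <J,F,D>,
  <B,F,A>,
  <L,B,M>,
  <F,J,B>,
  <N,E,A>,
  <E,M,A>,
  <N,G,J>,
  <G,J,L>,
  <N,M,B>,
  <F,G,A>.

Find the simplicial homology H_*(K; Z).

H_0 = Z,  H_1 = Z × Z/2,  H_2 = 0.

We work with the vertex ordering A < B < D < E < F < G < J < L < M < N. The simplices of K, each written with vertices in increasing order, are:

  0-simplices (10): A, B, D, E, F, G, J, L, M, N
  1-simplices (30): AB, AE, AF, AG, AM, AN, BF, BJ, BL, BM, BN, DE, DF, DJ, DL, DM, DN, EM, EN, FG, FJ, FL, GJ, GL, GM, GN, JL, JN, LM, MN
  2-simplices (20): ABF, ABN, AEM, AEN, AFG, AGM, BFJ, BJL, BLM, BMN, DEM, DEN, DFJ, DFL, DJN, DLM, FGL, GJL, GJN, GMN

so the chain groups are C_0 ≅ Z^10, C_1 ≅ Z^30, C_2 ≅ Z^20.

Boundary ∂_1: C_1 → C_0 maps an edge to its endpoints' difference, ∂[p,q] = q − p. For instance
  ∂AF = F − A.
The resulting 10×30 matrix has rank 9, and its Smith normal form has invariant factors (1,1,1,1,1,1,1,1,1).

The boundary map ∂_2: C_2 → C_1 sends each 2-simplex [p,q,r] to [q,r] − [p,r] + [p,q]. For instance
  ∂ABN = BN − AN + AB,
  ∂DJN = JN − DN + DJ.
The 30×20 boundary matrix has rank 20 and Smith normal form diag(1,1,1,1,1,1,1,1,1,1,1,1,1,1,1,1,1,1,1,2).

Computing H_k = (kernel of ∂_k) / (image of ∂_{k+1}):

  H_0: rank C_0 − rank ∂_1 = 10 − 9 = 1, and the invariant factors of ∂_1 are all 1, so H_0 = Z.
  H_1: rank ker ∂_1 − rank ∂_2 = (30 − 9) − 20 = 1, and ∂_2 has invariant factor 2 > 1, so H_1 = Z × Z/2.
  H_2: rank ker ∂_2 − rank ∂_3 = (20 − 20) − 0 = 0, and there is no ∂_3, so H_2 = 0.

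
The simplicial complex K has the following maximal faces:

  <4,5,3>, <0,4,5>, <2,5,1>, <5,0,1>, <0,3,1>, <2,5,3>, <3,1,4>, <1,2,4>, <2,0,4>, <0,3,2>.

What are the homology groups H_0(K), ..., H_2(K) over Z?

H_0 ≅ Z,  H_1 ≅ Z/2,  H_2 = 0.

K has 6 vertices, 15 edges, 10 triangles.
rank ∂_0 = 0, rank ∂_1 = 5 ⇒ b_0 = 6 − 0 − 5 = 1; all invariant factors of ∂_1 are 1 so no torsion. So H_0 = Z.
rank ∂_1 = 5, rank ∂_2 = 10 ⇒ b_1 = 15 − 5 − 10 = 0; ∂_2 has invariant factor(s) [2] giving torsion. So H_1 = Z/2.
rank ∂_2 = 10, rank ∂_3 = 0 ⇒ b_2 = 10 − 10 − 0 = 0. So H_2 = 0.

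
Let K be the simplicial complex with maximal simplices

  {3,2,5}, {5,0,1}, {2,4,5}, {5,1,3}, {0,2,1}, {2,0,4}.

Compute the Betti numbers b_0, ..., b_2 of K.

b_0 = 1, b_1 = 1, b_2 = 0.

Order the vertices as 0 < 1 < 2 < 3 < 4 < 5. Listing each simplex with vertices in this order, K has dimension 2 with simplices:

  0-simplices (6): [0], [1], [2], [3], [4], [5]
  1-simplices (12): [0,1], [0,2], [0,4], [0,5], [1,2], [1,3], [1,5], [2,3], [2,4], [2,5], [3,5], [4,5]
  2-simplices (6): [0,1,2], [0,1,5], [0,2,4], [1,3,5], [2,3,5], [2,4,5]

so the chain groups are C_0 ≅ Z^6, C_1 ≅ Z^12, C_2 ≅ Z^6.

∂_1: C_1 → C_0 sends each edge [p,q] (with p < q) to q − p. For instance
  ∂[3,5] = [5] − [3].
As a 6×12 matrix over Z this has rank 5, with invariant factors (1,1,1,1,1).

∂_2: C_2 → C_1 sends each 2-simplex [p,q,r] to [q,r] − [p,r] + [p,q]. For instance
  ∂[1,3,5] = [3,5] − [1,5] + [1,3],
  ∂[0,2,4] = [2,4] − [0,4] + [0,2].
The resulting 12×6 matrix has rank 6, and its Smith normal form has invariant factors (1,1,1,1,1,1).

From H_k ≅ ker(∂_k) / im(∂_{k+1}) we obtain:

  H_0: rank C_0 − rank ∂_1 = 6 − 5 = 1, and the invariant factors of ∂_1 are all 1, so H_0 = Z.
  H_1: rank ker ∂_1 − rank ∂_2 = (12 − 5) − 6 = 1, and the invariant factors of ∂_2 are all 1, so H_1 = Z.
  H_2: rank ker ∂_2 − rank ∂_3 = (6 − 6) − 0 = 0, and there is no ∂_3, so H_2 = 0.

(K is a triangulation of the cylinder S^1 x I.)

Hence the Betti numbers are b_0 = 1, b_1 = 1, b_2 = 0.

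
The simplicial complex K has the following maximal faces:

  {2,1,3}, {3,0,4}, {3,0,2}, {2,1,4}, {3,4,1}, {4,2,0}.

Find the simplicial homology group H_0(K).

K has 5 vertices, 9 edges, 6 triangles.
rank ∂_0 = 0, rank ∂_1 = 4 ⇒ b_0 = 5 − 0 − 4 = 1; all invariant factors of ∂_1 are 1 so no torsion. So H_0 ≅ Z.

H_0 = Z.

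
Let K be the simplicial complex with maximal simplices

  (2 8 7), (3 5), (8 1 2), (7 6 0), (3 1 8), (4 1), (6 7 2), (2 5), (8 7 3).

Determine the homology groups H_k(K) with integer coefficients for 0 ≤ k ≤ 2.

H_0 ≅ Z,  H_1 ≅ Z,  H_2 = 0.

Take the total order 0 < 1 < 2 < 3 < 4 < 5 < 6 < 7 < 8 on the vertex set. Then K (dimension 2) consists of the simplices:

  0-simplices (9): [0], [1], [2], [3], [4], [5], [6], [7], [8]
  1-simplices (15): [0,6], [0,7], [1,2], [1,3], [1,4], [1,8], [2,5], [2,6], [2,7], [2,8], [3,5], [3,7], [3,8], [6,7], [7,8]
  2-simplices (6): [0,6,7], [1,2,8], [1,3,8], [2,6,7], [2,7,8], [3,7,8]

giving chain groups C_0 ≅ Z^9, C_1 ≅ Z^15, C_2 ≅ Z^6.

Boundary ∂_1: C_1 → C_0 is given by ∂[p,q] = [q] − [p]. For instance
  ∂[2,5] = [5] − [2].
The 9×15 boundary matrix has rank 8 and Smith normal form diag(1,1,1,1,1,1,1,1).

The boundary map ∂_2: C_2 → C_1 sends each 2-simplex [p,q,r] to [q,r] − [p,r] + [p,q]. For instance
  ∂[1,3,8] = [3,8] − [1,8] + [1,3],
  ∂[3,7,8] = [7,8] − [3,8] + [3,7].
This gives a 15×6 integer matrix of rank 6; reducing to Smith normal form yields diagonal entries (1,1,1,1,1,1).

Reading off H_k = ker ∂_k / im ∂_{k+1}:

  H_0: rank C_0 − rank ∂_1 = 9 − 8 = 1, and the invariant factors of ∂_1 are all 1, so H_0 = Z.
  H_1: rank ker ∂_1 − rank ∂_2 = (15 − 8) − 6 = 1, and the invariant factors of ∂_2 are all 1, so H_1 = Z.
  H_2: rank ker ∂_2 − rank ∂_3 = (6 − 6) − 0 = 0, and there is no ∂_3, so H_2 = 0.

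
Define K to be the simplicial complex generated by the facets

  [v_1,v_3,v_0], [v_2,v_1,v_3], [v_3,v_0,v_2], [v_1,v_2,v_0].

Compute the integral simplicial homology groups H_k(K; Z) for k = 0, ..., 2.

H_0 ≅ Z,  H_1 = 0,  H_2 ≅ Z.

Fix the vertex order v_0 < v_1 < v_2 < v_3 and write every simplex with vertices in increasing order. Then dim K = 2 and the simplices of K are:

  0-simplices (4): [v_0], [v_1], [v_2], [v_3]
  1-simplices (6): [v_0,v_1], [v_0,v_2], [v_0,v_3], [v_1,v_2], [v_1,v_3], [v_2,v_3]
  2-simplices (4): [v_0,v_1,v_2], [v_0,v_1,v_3], [v_0,v_2,v_3], [v_1,v_2,v_3]

Hence C_0 ≅ Z^4, C_1 ≅ Z^6, C_2 ≅ Z^4.

The boundary map ∂_1: C_1 → C_0 sends each edge [p,q] (with p < q) to q − p.
The resulting 4×6 matrix has rank 3, and its Smith normal form has invariant factors (1,1,1).

Boundary ∂_2: C_2 → C_1 sends each 2-simplex [p,q,r] to [q,r] − [p,r] + [p,q]. For instance
  ∂[v_0,v_1,v_3] = [v_1,v_3] − [v_0,v_3] + [v_0,v_1],
  ∂[v_0,v_1,v_2] = [v_1,v_2] − [v_0,v_2] + [v_0,v_1].
The resulting 6×4 matrix has rank 3, and its Smith normal form has invariant factors (1,1,1).

Reading off H_k = ker ∂_k / im ∂_{k+1}:

  H_0: rank C_0 − rank ∂_1 = 4 − 3 = 1, and the invariant factors of ∂_1 are all 1, so H_0 = Z.
  H_1: rank ker ∂_1 − rank ∂_2 = (6 − 3) − 3 = 0, and the invariant factors of ∂_2 are all 1, so H_1 = 0.
  H_2: rank ker ∂_2 − rank ∂_3 = (4 − 3) − 0 = 1, and there is no ∂_3, so H_2 = Z.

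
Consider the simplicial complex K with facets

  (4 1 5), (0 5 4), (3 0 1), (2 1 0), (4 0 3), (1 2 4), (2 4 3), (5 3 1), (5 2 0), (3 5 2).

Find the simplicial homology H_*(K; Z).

H_0 = Z,  H_1 = Z/2,  H_2 = 0.

Order the vertices as 0 < 1 < 2 < 3 < 4 < 5. Listing each simplex with vertices in this order, K has dimension 2 with simplices:

  0-simplices (6): [0], [1], [2], [3], [4], [5]
  1-simplices (15): [0,1], [0,2], [0,3], [0,4], [0,5], [1,2], [1,3], [1,4], [1,5], [2,3], [2,4], [2,5], [3,4], [3,5], [4,5]
  2-simplices (10): [0,1,2], [0,1,3], [0,2,5], [0,3,4], [0,4,5], [1,2,4], [1,3,5], [1,4,5], [2,3,4], [2,3,5]

so the chain groups are C_0 ≅ Z^6, C_1 ≅ Z^15, C_2 ≅ Z^10.

The boundary map ∂_1: C_1 → C_0 is given by ∂[p,q] = [q] − [p]. For instance
  ∂[0,3] = [3] − [0].
As a 6×15 matrix over Z this has rank 5, with invariant factors (1,1,1,1,1).

The boundary map ∂_2: C_2 → C_1 sends each 2-simplex [p,q,r] to [q,r] − [p,r] + [p,q]. For instance
  ∂[0,1,3] = [1,3] − [0,3] + [0,1],
  ∂[0,4,5] = [4,5] − [0,5] + [0,4].
The resulting 15×10 matrix has rank 10, and its Smith normal form has invariant factors (1,1,1,1,1,1,1,1,1,2).

From H_k ≅ ker(∂_k) / im(∂_{k+1}) we obtain:

  H_0: rank C_0 − rank ∂_1 = 6 − 5 = 1, and the invariant factors of ∂_1 are all 1, so H_0 ≅ Z.
  H_1: rank ker ∂_1 − rank ∂_2 = (15 − 5) − 10 = 0, and ∂_2 has invariant factor 2 > 1, so H_1 ≅ Z/2.
  H_2: rank ker ∂_2 − rank ∂_3 = (10 − 10) − 0 = 0, and there is no ∂_3, so H_2 ≅ 0.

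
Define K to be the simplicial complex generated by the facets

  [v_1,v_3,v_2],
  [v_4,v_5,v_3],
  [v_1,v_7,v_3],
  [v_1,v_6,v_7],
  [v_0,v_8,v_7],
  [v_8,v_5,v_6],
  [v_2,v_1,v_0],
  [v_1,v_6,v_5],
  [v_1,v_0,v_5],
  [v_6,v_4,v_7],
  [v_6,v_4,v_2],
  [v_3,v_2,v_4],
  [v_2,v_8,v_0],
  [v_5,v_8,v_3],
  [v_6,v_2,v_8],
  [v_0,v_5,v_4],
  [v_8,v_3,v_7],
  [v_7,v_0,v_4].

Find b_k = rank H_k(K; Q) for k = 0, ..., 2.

b_0 = 1, b_1 = 2, b_2 = 1.

Fix the vertex order v_0 < v_1 < v_2 < v_3 < v_4 < v_5 < v_6 < v_7 < v_8 and write every simplex with vertices in increasing order. Then dim K = 2 and the simplices of K are:

  0-simplices (9): [v_0], [v_1], [v_2], [v_3], [v_4], [v_5], [v_6], [v_7], [v_8]
  1-simplices (27): (27 of them)
  2-simplices (18): (18 of them)

so the chain groups are C_0 ≅ Z^9, C_1 ≅ Z^27, C_2 ≅ Z^18.

The boundary map ∂_1: C_1 → C_0 maps an edge to its endpoints' difference, ∂[p,q] = q − p. For instance
  ∂[v_3,v_7] = [v_7] − [v_3].
The 9×27 boundary matrix has rank 8 and Smith normal form diag(1,1,1,1,1,1,1,1).

The boundary map ∂_2: C_2 → C_1 maps a triangle to the signed sum of its edges. For instance
  ∂[v_5,v_6,v_8] = [v_6,v_8] − [v_5,v_8] + [v_5,v_6],
  ∂[v_3,v_4,v_5] = [v_4,v_5] − [v_3,v_5] + [v_3,v_4].
As a 27×18 matrix over Z this has rank 17, with invariant factors (1,1,1,1,1,1,1,1,1,1,1,1,1,1,1,1,1).

From H_k ≅ ker(∂_k) / im(∂_{k+1}) we obtain:

  H_0: rank C_0 − rank ∂_1 = 9 − 8 = 1, and the invariant factors of ∂_1 are all 1, so H_0 ≅ Z.
  H_1: rank ker ∂_1 − rank ∂_2 = (27 − 8) − 17 = 2, and the invariant factors of ∂_2 are all 1, so H_1 ≅ Z^2.
  H_2: rank ker ∂_2 − rank ∂_3 = (18 − 17) − 0 = 1, and there is no ∂_3, so H_2 ≅ Z.

As a check, the Euler characteristic is 9 − 27 + 18 = 0, which agrees with 1 − 2 + 1 = 0.

Hence the Betti numbers are b_0 = 1, b_1 = 2, b_2 = 1.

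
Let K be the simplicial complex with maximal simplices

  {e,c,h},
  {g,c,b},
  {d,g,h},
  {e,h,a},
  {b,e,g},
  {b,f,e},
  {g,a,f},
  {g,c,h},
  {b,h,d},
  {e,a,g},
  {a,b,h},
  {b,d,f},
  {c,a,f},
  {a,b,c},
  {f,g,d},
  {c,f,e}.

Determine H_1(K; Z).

H_1 ≅ Z^2.

K has 8 vertices, 24 edges, 16 triangles.
rank ∂_1 = 7, rank ∂_2 = 15 ⇒ b_1 = 24 − 7 − 15 = 2; all invariant factors of ∂_2 are 1 so no torsion. So H_1 ≅ Z^2.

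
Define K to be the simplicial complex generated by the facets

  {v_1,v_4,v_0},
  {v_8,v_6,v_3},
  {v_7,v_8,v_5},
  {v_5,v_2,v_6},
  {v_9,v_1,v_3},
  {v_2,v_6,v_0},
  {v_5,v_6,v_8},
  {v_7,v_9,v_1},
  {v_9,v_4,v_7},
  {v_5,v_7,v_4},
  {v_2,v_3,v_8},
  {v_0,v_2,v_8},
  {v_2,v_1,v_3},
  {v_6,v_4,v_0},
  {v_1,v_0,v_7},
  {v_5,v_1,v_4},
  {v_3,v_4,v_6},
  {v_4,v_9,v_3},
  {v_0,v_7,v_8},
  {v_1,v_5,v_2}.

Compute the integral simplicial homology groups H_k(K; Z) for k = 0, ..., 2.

Take the total order v_0 < v_1 < v_2 < v_3 < v_4 < v_5 < v_6 < v_7 < v_8 < v_9 on the vertex set. Then K (dimension 2) consists of the simplices:

  0-simplices (10): [v_0], [v_1], [v_2], [v_3], [v_4], [v_5], [v_6], [v_7], [v_8], [v_9]
  1-simplices (30): (30 of them)
  2-simplices (20): (20 of them)

so the chain groups are C_0 ≅ Z^10, C_1 ≅ Z^30, C_2 ≅ Z^20.

Boundary ∂_1: C_1 → C_0 is given by ∂[p,q] = [q] − [p]. For instance
  ∂[v_1,v_4] = [v_4] − [v_1].
This gives a 10×30 integer matrix of rank 9; reducing to Smith normal form yields diagonal entries (1,1,1,1,1,1,1,1,1).

∂_2: C_2 → C_1 acts by ∂[p,q,r] = [q,r] − [p,r] + [p,q]. For instance
  ∂[v_3,v_6,v_8] = [v_6,v_8] − [v_3,v_8] + [v_3,v_6],
  ∂[v_5,v_6,v_8] = [v_6,v_8] − [v_5,v_8] + [v_5,v_6].
This gives a 30×20 integer matrix of rank 20; reducing to Smith normal form yields diagonal entries (1,1,1,1,1,1,1,1,1,1,1,1,1,1,1,1,1,1,1,2).

Computing H_k = (kernel of ∂_k) / (image of ∂_{k+1}):

  H_0: rank C_0 − rank ∂_1 = 10 − 9 = 1, and the invariant factors of ∂_1 are all 1, so H_0 = Z.
  H_1: rank ker ∂_1 − rank ∂_2 = (30 − 9) − 20 = 1, and ∂_2 has invariant factor 2 > 1, so H_1 = Z ⊕ Z_2.
  H_2: rank ker ∂_2 − rank ∂_3 = (20 − 20) − 0 = 0, and there is no ∂_3, so H_2 = 0.

As a check, the Euler characteristic is 10 − 30 + 20 = 0, which agrees with 1 − 1 + 0 = 0.

H_0 ≅ Z,  H_1 ≅ Z ⊕ Z_2,  H_2 = 0.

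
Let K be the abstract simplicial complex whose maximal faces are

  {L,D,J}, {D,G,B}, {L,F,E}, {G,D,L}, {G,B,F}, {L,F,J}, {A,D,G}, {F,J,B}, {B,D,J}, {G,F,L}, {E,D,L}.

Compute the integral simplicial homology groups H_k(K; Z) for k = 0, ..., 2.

We work with the vertex ordering A < B < D < E < F < G < J < L. The simplices of K, each written with vertices in increasing order, are:

  0-simplices (8): A, B, D, E, F, G, J, L
  1-simplices (17): AD, AG, BD, BF, BG, BJ, DE, DG, DJ, DL, EF, EL, FG, FJ, FL, GL, JL
  2-simplices (11): ADG, BDG, BDJ, BFG, BFJ, DEL, DGL, DJL, EFL, FGL, FJL

so the chain groups are C_0 ≅ Z^8, C_1 ≅ Z^17, C_2 ≅ Z^11.

Boundary ∂_1: C_1 → C_0 is given by ∂[p,q] = [q] − [p]. For instance
  ∂BD = D − B.
The 8×17 boundary matrix has rank 7 and Smith normal form diag(1,1,1,1,1,1,1).

The boundary map ∂_2: C_2 → C_1 maps a triangle to the signed sum of its edges. For instance
  ∂BFG = FG − BG + BF,
  ∂BFJ = FJ − BJ + BF.
The 17×11 boundary matrix has rank 10 and Smith normal form diag(1,1,1,1,1,1,1,1,1,1).

Reading off H_k = ker ∂_k / im ∂_{k+1}:

  H_0: rank C_0 − rank ∂_1 = 8 − 7 = 1, and the invariant factors of ∂_1 are all 1, so H_0 ≅ Z.
  H_1: rank ker ∂_1 − rank ∂_2 = (17 − 7) − 10 = 0, and the invariant factors of ∂_2 are all 1, so H_1 ≅ 0.
  H_2: rank ker ∂_2 − rank ∂_3 = (11 − 10) − 0 = 1, and there is no ∂_3, so H_2 ≅ Z.

As a check, the Euler characteristic is 8 − 17 + 11 = 2, which agrees with 1 − 0 + 1 = 2.

H_0 ≅ Z,  H_1 = 0,  H_2 ≅ Z.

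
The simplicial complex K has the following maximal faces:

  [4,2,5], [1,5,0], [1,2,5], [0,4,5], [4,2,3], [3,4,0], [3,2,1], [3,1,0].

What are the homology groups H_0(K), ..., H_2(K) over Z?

H_0 ≅ Z,  H_1 = 0,  H_2 ≅ Z.

Order the vertices as 0 < 1 < 2 < 3 < 4 < 5. Listing each simplex with vertices in this order, K has dimension 2 with simplices:

  0-simplices (6): [0], [1], [2], [3], [4], [5]
  1-simplices (12): [0,1], [0,3], [0,4], [0,5], [1,2], [1,3], [1,5], [2,3], [2,4], [2,5], [3,4], [4,5]
  2-simplices (8): [0,1,3], [0,1,5], [0,3,4], [0,4,5], [1,2,3], [1,2,5], [2,3,4], [2,4,5]

Hence C_0 ≅ Z^6, C_1 ≅ Z^12, C_2 ≅ Z^8.

Boundary ∂_1: C_1 → C_0 is given by ∂[p,q] = [q] − [p]. For instance
  ∂[0,4] = [4] − [0].
The 6×12 boundary matrix has rank 5 and Smith normal form diag(1,1,1,1,1).

The boundary map ∂_2: C_2 → C_1 maps a triangle to the signed sum of its edges. For instance
  ∂[0,1,5] = [1,5] − [0,5] + [0,1],
  ∂[0,3,4] = [3,4] − [0,4] + [0,3].
The 12×8 boundary matrix has rank 7 and Smith normal form diag(1,1,1,1,1,1,1).

Now H_k = ker ∂_k / im ∂_{k+1}, so:

  H_0: rank C_0 − rank ∂_1 = 6 − 5 = 1, and the invariant factors of ∂_1 are all 1, so H_0 = Z.
  H_1: rank ker ∂_1 − rank ∂_2 = (12 − 5) − 7 = 0, and the invariant factors of ∂_2 are all 1, so H_1 = 0.
  H_2: rank ker ∂_2 − rank ∂_3 = (8 − 7) − 0 = 1, and there is no ∂_3, so H_2 = Z.

As a check, the Euler characteristic is 6 − 12 + 8 = 2, which agrees with 1 − 0 + 1 = 2.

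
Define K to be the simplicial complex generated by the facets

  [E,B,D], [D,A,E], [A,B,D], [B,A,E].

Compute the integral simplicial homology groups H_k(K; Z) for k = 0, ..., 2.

H_0 = Z,  H_1 = 0,  H_2 = Z.

Order the vertices as A < B < D < E. Listing each simplex with vertices in this order, K has dimension 2 with simplices:

  0-simplices (4): A, B, D, E
  1-simplices (6): AB, AD, AE, BD, BE, DE
  2-simplices (4): ABD, ABE, ADE, BDE

so the chain groups are C_0 ≅ Z^4, C_1 ≅ Z^6, C_2 ≅ Z^4.

Boundary ∂_1: C_1 → C_0 sends each edge [p,q] (with p < q) to q − p.
The resulting 4×6 matrix has rank 3, and its Smith normal form has invariant factors (1,1,1).

Boundary ∂_2: C_2 → C_1 maps a triangle to the signed sum of its edges. For instance
  ∂BDE = DE − BE + BD,
  ∂ABE = BE − AE + AB.
As a 6×4 matrix over Z this has rank 3, with invariant factors (1,1,1).

Computing H_k = (kernel of ∂_k) / (image of ∂_{k+1}):

  H_0: rank C_0 − rank ∂_1 = 4 − 3 = 1, and the invariant factors of ∂_1 are all 1, so H_0 ≅ Z.
  H_1: rank ker ∂_1 − rank ∂_2 = (6 − 3) − 3 = 0, and the invariant factors of ∂_2 are all 1, so H_1 ≅ 0.
  H_2: rank ker ∂_2 − rank ∂_3 = (4 − 3) − 0 = 1, and there is no ∂_3, so H_2 ≅ Z.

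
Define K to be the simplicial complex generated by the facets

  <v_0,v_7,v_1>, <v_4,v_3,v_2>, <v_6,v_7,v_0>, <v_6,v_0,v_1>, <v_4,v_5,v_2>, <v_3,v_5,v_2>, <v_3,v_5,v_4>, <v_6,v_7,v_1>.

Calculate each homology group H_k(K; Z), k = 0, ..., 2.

H_0 ≅ Z^2,  H_1 = 0,  H_2 ≅ Z^2.

We work with the vertex ordering v_0 < v_1 < v_2 < v_3 < v_4 < v_5 < v_6 < v_7. The simplices of K, each written with vertices in increasing order, are:

  0-simplices (8): [v_0], [v_1], [v_2], [v_3], [v_4], [v_5], [v_6], [v_7]
  1-simplices (12): [v_0,v_1], [v_0,v_6], [v_0,v_7], [v_1,v_6], [v_1,v_7], [v_2,v_3], [v_2,v_4], [v_2,v_5], [v_3,v_4], [v_3,v_5], [v_4,v_5], [v_6,v_7]
  2-simplices (8): [v_0,v_1,v_6], [v_0,v_1,v_7], [v_0,v_6,v_7], [v_1,v_6,v_7], [v_2,v_3,v_4], [v_2,v_3,v_5], [v_2,v_4,v_5], [v_3,v_4,v_5]

Hence C_0 ≅ Z^8, C_1 ≅ Z^12, C_2 ≅ Z^8.

∂_1: C_1 → C_0 is given by ∂[p,q] = [q] − [p]. For instance
  ∂[v_0,v_6] = [v_6] − [v_0].
The resulting 8×12 matrix has rank 6, and its Smith normal form has invariant factors (1,1,1,1,1,1).

Boundary ∂_2: C_2 → C_1 maps a triangle to the signed sum of its edges. For instance
  ∂[v_0,v_1,v_6] = [v_1,v_6] − [v_0,v_6] + [v_0,v_1],
  ∂[v_2,v_3,v_5] = [v_3,v_5] − [v_2,v_5] + [v_2,v_3].
The 12×8 boundary matrix has rank 6 and Smith normal form diag(1,1,1,1,1,1).

Now H_k = ker ∂_k / im ∂_{k+1}, so:

  H_0: rank C_0 − rank ∂_1 = 8 − 6 = 2, and the invariant factors of ∂_1 are all 1, so H_0 ≅ Z^2.
  H_1: rank ker ∂_1 − rank ∂_2 = (12 − 6) − 6 = 0, and the invariant factors of ∂_2 are all 1, so H_1 ≅ 0.
  H_2: rank ker ∂_2 − rank ∂_3 = (8 − 6) − 0 = 2, and there is no ∂_3, so H_2 ≅ Z^2.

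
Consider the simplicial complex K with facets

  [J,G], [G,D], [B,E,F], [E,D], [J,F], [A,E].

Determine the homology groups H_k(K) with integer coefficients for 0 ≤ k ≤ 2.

H_0 ≅ Z,  H_1 ≅ Z,  H_2 = 0.

K has 7 vertices, 8 edges, 1 triangle.
rank ∂_0 = 0, rank ∂_1 = 6 ⇒ b_0 = 7 − 0 − 6 = 1; all invariant factors of ∂_1 are 1 so no torsion. So H_0 = Z.
rank ∂_1 = 6, rank ∂_2 = 1 ⇒ b_1 = 8 − 6 − 1 = 1; all invariant factors of ∂_2 are 1 so no torsion. So H_1 = Z.
rank ∂_2 = 1, rank ∂_3 = 0 ⇒ b_2 = 1 − 1 − 0 = 0. So H_2 = 0.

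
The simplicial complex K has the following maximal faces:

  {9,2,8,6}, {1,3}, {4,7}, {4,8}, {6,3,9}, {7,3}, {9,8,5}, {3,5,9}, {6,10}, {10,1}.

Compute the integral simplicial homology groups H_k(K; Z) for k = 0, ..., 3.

Order the vertices as 1 < 2 < 3 < 4 < 5 < 6 < 7 < 8 < 9 < 10. Listing each simplex with vertices in this order, K has dimension 3 with simplices:

  0-simplices (10): [1], [2], [3], [4], [5], [6], [7], [8], [9], [10]
  1-simplices (17): [1,3], [1,10], [2,6], [2,8], [2,9], [3,5], [3,6], [3,7], [3,9], [4,7], [4,8], [5,8], [5,9], [6,8], [6,9], [6,10], [8,9]
  2-simplices (7): [2,6,8], [2,6,9], [2,8,9], [3,5,9], [3,6,9], [5,8,9], [6,8,9]
  3-simplices (1): [2,6,8,9]

giving chain groups C_0 ≅ Z^10, C_1 ≅ Z^17, C_2 ≅ Z^7, C_3 ≅ Z^1.

∂_1: C_1 → C_0 sends each edge [p,q] (with p < q) to q − p. For instance
  ∂[6,10] = [10] − [6].
As a 10×17 matrix over Z this has rank 9, with invariant factors (1,1,1,1,1,1,1,1,1).

The boundary map ∂_2: C_2 → C_1 acts by ∂[p,q,r] = [q,r] − [p,r] + [p,q]. For instance
  ∂[5,8,9] = [8,9] − [5,9] + [5,8],
  ∂[2,6,9] = [6,9] − [2,9] + [2,6].
The 17×7 boundary matrix has rank 6 and Smith normal form diag(1,1,1,1,1,1).

∂_3: C_3 → C_2 sends each 3-simplex σ to the alternating sum Σ_i (−1)^i (σ with its i-th vertex removed). For instance
  ∂[2,6,8,9] = [6,8,9] − [2,8,9] + [2,6,9] − [2,6,8].
This gives a 7×1 integer matrix of rank 1; reducing to Smith normal form yields diagonal entries (1).

Computing H_k = (kernel of ∂_k) / (image of ∂_{k+1}):

  H_0: rank C_0 − rank ∂_1 = 10 − 9 = 1, and the invariant factors of ∂_1 are all 1, so H_0 ≅ Z.
  H_1: rank ker ∂_1 − rank ∂_2 = (17 − 9) − 6 = 2, and the invariant factors of ∂_2 are all 1, so H_1 ≅ Z^2.
  H_2: rank ker ∂_2 − rank ∂_3 = (7 − 6) − 1 = 0, and the invariant factors of ∂_3 are all 1, so H_2 ≅ 0.
  H_3: rank ker ∂_3 − rank ∂_4 = (1 − 1) − 0 = 0, and there is no ∂_4, so H_3 ≅ 0.

H_0 = Z,  H_1 = Z^2,  H_2 = 0,  H_3 = 0.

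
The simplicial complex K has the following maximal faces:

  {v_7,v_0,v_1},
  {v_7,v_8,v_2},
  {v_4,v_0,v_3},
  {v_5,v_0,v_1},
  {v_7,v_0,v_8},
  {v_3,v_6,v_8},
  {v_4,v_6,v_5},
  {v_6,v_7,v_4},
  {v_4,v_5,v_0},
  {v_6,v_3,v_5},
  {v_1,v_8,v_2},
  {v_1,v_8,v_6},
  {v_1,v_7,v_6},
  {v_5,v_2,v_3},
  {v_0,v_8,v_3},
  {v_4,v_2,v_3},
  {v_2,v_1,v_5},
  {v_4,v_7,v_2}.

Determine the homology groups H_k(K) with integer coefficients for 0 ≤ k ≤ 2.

K has 9 vertices, 27 edges, 18 triangles.
rank ∂_0 = 0, rank ∂_1 = 8 ⇒ b_0 = 9 − 0 − 8 = 1; all invariant factors of ∂_1 are 1 so no torsion. So H_0 ≅ Z.
rank ∂_1 = 8, rank ∂_2 = 18 ⇒ b_1 = 27 − 8 − 18 = 1; ∂_2 has invariant factor(s) [2] giving torsion. So H_1 ≅ Z ⊕ Z/2.
rank ∂_2 = 18, rank ∂_3 = 0 ⇒ b_2 = 18 − 18 − 0 = 0. So H_2 ≅ 0.

H_0 = Z,  H_1 = Z ⊕ Z/2,  H_2 = 0.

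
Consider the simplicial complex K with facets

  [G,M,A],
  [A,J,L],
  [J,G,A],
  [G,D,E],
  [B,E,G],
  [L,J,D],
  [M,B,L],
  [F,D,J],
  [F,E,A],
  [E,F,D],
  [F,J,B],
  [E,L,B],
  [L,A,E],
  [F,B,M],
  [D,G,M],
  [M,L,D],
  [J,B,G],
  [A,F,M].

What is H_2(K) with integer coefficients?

H_2 = Z.

Fix the vertex order A < B < D < E < F < G < J < L < M and write every simplex with vertices in increasing order. Then dim K = 2 and the simplices of K are:

  0-simplices (9): A, B, D, E, F, G, J, L, M
  1-simplices (27): AE, AF, AG, AJ, AL, AM, BE, BF, BG, BJ, BL, BM, DE, DF, DG, DJ, DL, DM, EF, EG, EL, FJ, FM, GJ, GM, JL, LM
  2-simplices (18): AEF, AEL, AFM, AGJ, AGM, AJL, BEG, BEL, BFJ, BFM, BGJ, BLM, DEF, DEG, DFJ, DGM, DJL, DLM

giving chain groups C_0 ≅ Z^9, C_1 ≅ Z^27, C_2 ≅ Z^18.

∂_1: C_1 → C_0 sends each edge [p,q] (with p < q) to q − p. For instance
  ∂AM = M − A.
This gives a 9×27 integer matrix of rank 8; reducing to Smith normal form yields diagonal entries (1,1,1,1,1,1,1,1).

The boundary map ∂_2: C_2 → C_1 sends each 2-simplex [p,q,r] to [q,r] − [p,r] + [p,q]. For instance
  ∂DFJ = FJ − DJ + DF,
  ∂AEF = EF − AF + AE.
This gives a 27×18 integer matrix of rank 17; reducing to Smith normal form yields diagonal entries (1,1,1,1,1,1,1,1,1,1,1,1,1,1,1,1,1).

From H_k ≅ ker(∂_k) / im(∂_{k+1}) we obtain:

  H_2: rank ker ∂_2 − rank ∂_3 = (18 − 17) − 0 = 1, and there is no ∂_3, so H_2 ≅ Z.

(K is a triangulation of the torus T^2.)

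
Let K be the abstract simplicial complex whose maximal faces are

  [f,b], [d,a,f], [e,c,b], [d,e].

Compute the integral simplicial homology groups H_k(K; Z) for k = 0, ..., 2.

H_0 = Z,  H_1 = Z,  H_2 = 0.

We work with the vertex ordering a < b < c < d < e < f. The simplices of K, each written with vertices in increasing order, are:

  0-simplices (6): a, b, c, d, e, f
  1-simplices (8): ad, af, bc, be, bf, ce, de, df
  2-simplices (2): adf, bce

giving chain groups C_0 ≅ Z^6, C_1 ≅ Z^8, C_2 ≅ Z^2.

The boundary map ∂_1: C_1 → C_0 is given by ∂[p,q] = [q] − [p]. For instance
  ∂ad = d − a.
This gives a 6×8 integer matrix of rank 5; reducing to Smith normal form yields diagonal entries (1,1,1,1,1).

Boundary ∂_2: C_2 → C_1 sends each 2-simplex [p,q,r] to [q,r] − [p,r] + [p,q]. For instance
  ∂adf = df − af + ad,
  ∂bce = ce − be + bc.
The 8×2 boundary matrix has rank 2 and Smith normal form diag(1,1).

Computing H_k = (kernel of ∂_k) / (image of ∂_{k+1}):

  H_0: rank C_0 − rank ∂_1 = 6 − 5 = 1, and the invariant factors of ∂_1 are all 1, so H_0 = Z.
  H_1: rank ker ∂_1 − rank ∂_2 = (8 − 5) − 2 = 1, and the invariant factors of ∂_2 are all 1, so H_1 = Z.
  H_2: rank ker ∂_2 − rank ∂_3 = (2 − 2) − 0 = 0, and there is no ∂_3, so H_2 = 0.

As a check, the Euler characteristic is 6 − 8 + 2 = 0, which agrees with 1 − 1 + 0 = 0.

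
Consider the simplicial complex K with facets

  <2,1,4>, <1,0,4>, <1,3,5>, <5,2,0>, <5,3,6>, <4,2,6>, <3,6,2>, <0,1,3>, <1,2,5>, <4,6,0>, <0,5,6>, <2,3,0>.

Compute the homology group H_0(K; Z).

H_0 = Z.

We work with the vertex ordering 0 < 1 < 2 < 3 < 4 < 5 < 6. The simplices of K, each written with vertices in increasing order, are:

  0-simplices (7): [0], [1], [2], [3], [4], [5], [6]
  1-simplices (18): [0,1], [0,2], [0,3], [0,4], [0,5], [0,6], [1,2], [1,3], [1,4], [1,5], [2,3], [2,4], [2,5], [2,6], [3,5], [3,6], [4,6], [5,6]
  2-simplices (12): [0,1,3], [0,1,4], [0,2,3], [0,2,5], [0,4,6], [0,5,6], [1,2,4], [1,2,5], [1,3,5], [2,3,6], [2,4,6], [3,5,6]

so the chain groups are C_0 ≅ Z^7, C_1 ≅ Z^18, C_2 ≅ Z^12.

Boundary ∂_1: C_1 → C_0 sends each edge [p,q] (with p < q) to q − p.
The resulting 7×18 matrix has rank 6, and its Smith normal form has invariant factors (1,1,1,1,1,1).

The boundary map ∂_2: C_2 → C_1 acts by ∂[p,q,r] = [q,r] − [p,r] + [p,q]. For instance
  ∂[0,1,4] = [1,4] − [0,4] + [0,1],
  ∂[0,2,5] = [2,5] − [0,5] + [0,2].
The resulting 18×12 matrix has rank 12, and its Smith normal form has invariant factors (1,1,1,1,1,1,1,1,1,1,1,2).

Computing H_k = (kernel of ∂_k) / (image of ∂_{k+1}):

  H_0: rank C_0 − rank ∂_1 = 7 − 6 = 1, and the invariant factors of ∂_1 are all 1, so H_0 = Z.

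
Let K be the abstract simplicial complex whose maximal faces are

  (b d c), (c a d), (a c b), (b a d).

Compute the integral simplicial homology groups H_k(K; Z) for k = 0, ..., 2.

H_0 = Z,  H_1 = 0,  H_2 = Z.

Take the total order a < b < c < d on the vertex set. Then K (dimension 2) consists of the simplices:

  0-simplices (4): a, b, c, d
  1-simplices (6): ab, ac, ad, bc, bd, cd
  2-simplices (4): abc, abd, acd, bcd

giving chain groups C_0 ≅ Z^4, C_1 ≅ Z^6, C_2 ≅ Z^4.

∂_1: C_1 → C_0 is given by ∂[p,q] = [q] − [p].
This gives a 4×6 integer matrix of rank 3; reducing to Smith normal form yields diagonal entries (1,1,1).

The boundary map ∂_2: C_2 → C_1 sends each 2-simplex [p,q,r] to [q,r] − [p,r] + [p,q]. For instance
  ∂abc = bc − ac + ab,
  ∂acd = cd − ad + ac.
The resulting 6×4 matrix has rank 3, and its Smith normal form has invariant factors (1,1,1).

Reading off H_k = ker ∂_k / im ∂_{k+1}:

  H_0: rank C_0 − rank ∂_1 = 4 − 3 = 1, and the invariant factors of ∂_1 are all 1, so H_0 = Z.
  H_1: rank ker ∂_1 − rank ∂_2 = (6 − 3) − 3 = 0, and the invariant factors of ∂_2 are all 1, so H_1 = 0.
  H_2: rank ker ∂_2 − rank ∂_3 = (4 − 3) − 0 = 1, and there is no ∂_3, so H_2 = Z.

As a check, the Euler characteristic is 4 − 6 + 4 = 2, which agrees with 1 − 0 + 1 = 2.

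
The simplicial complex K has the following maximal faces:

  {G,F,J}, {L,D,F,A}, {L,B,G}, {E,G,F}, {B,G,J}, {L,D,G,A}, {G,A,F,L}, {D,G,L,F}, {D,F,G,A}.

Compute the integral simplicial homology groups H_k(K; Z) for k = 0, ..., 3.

H_0 = Z,  H_1 = 0,  H_2 = 0,  H_3 = Z.

Take the total order A < B < D < E < F < G < J < L on the vertex set. Then K (dimension 3) consists of the simplices:

  0-simplices (8): A, B, D, E, F, G, J, L
  1-simplices (17): AD, AF, AG, AL, BG, BJ, BL, DF, DG, DL, EF, EG, FG, FJ, FL, GJ, GL
  2-simplices (14): ADF, ADG, ADL, AFG, AFL, AGL, BGJ, BGL, DFG, DFL, DGL, EFG, FGJ, FGL
  3-simplices (5): ADFG, ADFL, ADGL, AFGL, DFGL

giving chain groups C_0 ≅ Z^8, C_1 ≅ Z^17, C_2 ≅ Z^14, C_3 ≅ Z^5.

∂_1: C_1 → C_0 is given by ∂[p,q] = [q] − [p]. For instance
  ∂DF = F − D.
This gives a 8×17 integer matrix of rank 7; reducing to Smith normal form yields diagonal entries (1,1,1,1,1,1,1).

Boundary ∂_2: C_2 → C_1 sends each 2-simplex [p,q,r] to [q,r] − [p,r] + [p,q]. For instance
  ∂DGL = GL − DL + DG,
  ∂DFG = FG − DG + DF.
This gives a 17×14 integer matrix of rank 10; reducing to Smith normal form yields diagonal entries (1,1,1,1,1,1,1,1,1,1).

Boundary ∂_3: C_3 → C_2 sends each 3-simplex σ to the alternating sum Σ_i (−1)^i (σ with its i-th vertex removed). For instance
  ∂AFGL = FGL − AGL + AFL − AFG,
  ∂ADFL = DFL − AFL + ADL − ADF.
This gives a 14×5 integer matrix of rank 4; reducing to Smith normal form yields diagonal entries (1,1,1,1).

Reading off H_k = ker ∂_k / im ∂_{k+1}:

  H_0: rank C_0 − rank ∂_1 = 8 − 7 = 1, and the invariant factors of ∂_1 are all 1, so H_0 ≅ Z.
  H_1: rank ker ∂_1 − rank ∂_2 = (17 − 7) − 10 = 0, and the invariant factors of ∂_2 are all 1, so H_1 ≅ 0.
  H_2: rank ker ∂_2 − rank ∂_3 = (14 − 10) − 4 = 0, and the invariant factors of ∂_3 are all 1, so H_2 ≅ 0.
  H_3: rank ker ∂_3 − rank ∂_4 = (5 − 4) − 0 = 1, and there is no ∂_4, so H_3 ≅ Z.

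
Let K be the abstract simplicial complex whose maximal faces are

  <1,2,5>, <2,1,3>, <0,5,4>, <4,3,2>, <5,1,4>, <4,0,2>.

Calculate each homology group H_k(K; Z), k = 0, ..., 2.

We work with the vertex ordering 0 < 1 < 2 < 3 < 4 < 5. The simplices of K, each written with vertices in increasing order, are:

  0-simplices (6): [0], [1], [2], [3], [4], [5]
  1-simplices (12): [0,2], [0,4], [0,5], [1,2], [1,3], [1,4], [1,5], [2,3], [2,4], [2,5], [3,4], [4,5]
  2-simplices (6): [0,2,4], [0,4,5], [1,2,3], [1,2,5], [1,4,5], [2,3,4]

giving chain groups C_0 ≅ Z^6, C_1 ≅ Z^12, C_2 ≅ Z^6.

The boundary map ∂_1: C_1 → C_0 maps an edge to its endpoints' difference, ∂[p,q] = q − p. For instance
  ∂[1,4] = [4] − [1].
As a 6×12 matrix over Z this has rank 5, with invariant factors (1,1,1,1,1).

The boundary map ∂_2: C_2 → C_1 maps a triangle to the signed sum of its edges. For instance
  ∂[1,2,5] = [2,5] − [1,5] + [1,2],
  ∂[1,2,3] = [2,3] − [1,3] + [1,2].
This gives a 12×6 integer matrix of rank 6; reducing to Smith normal form yields diagonal entries (1,1,1,1,1,1).

Now H_k = ker ∂_k / im ∂_{k+1}, so:

  H_0: rank C_0 − rank ∂_1 = 6 − 5 = 1, and the invariant factors of ∂_1 are all 1, so H_0 ≅ Z.
  H_1: rank ker ∂_1 − rank ∂_2 = (12 − 5) − 6 = 1, and the invariant factors of ∂_2 are all 1, so H_1 ≅ Z.
  H_2: rank ker ∂_2 − rank ∂_3 = (6 − 6) − 0 = 0, and there is no ∂_3, so H_2 ≅ 0.

As a check, the Euler characteristic is 6 − 12 + 6 = 0, which agrees with 1 − 1 + 0 = 0.
(K is a triangulation of the cylinder S^1 x I.)

H_0 = Z,  H_1 = Z,  H_2 = 0.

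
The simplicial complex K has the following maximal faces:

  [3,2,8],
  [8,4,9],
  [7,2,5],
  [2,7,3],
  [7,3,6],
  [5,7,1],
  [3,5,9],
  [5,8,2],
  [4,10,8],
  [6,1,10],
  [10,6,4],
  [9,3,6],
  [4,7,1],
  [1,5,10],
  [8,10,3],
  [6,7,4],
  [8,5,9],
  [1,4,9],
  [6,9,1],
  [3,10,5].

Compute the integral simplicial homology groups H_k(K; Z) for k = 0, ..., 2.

We work with the vertex ordering 1 < 2 < 3 < 4 < 5 < 6 < 7 < 8 < 9 < 10. The simplices of K, each written with vertices in increasing order, are:

  0-simplices (10): [1], [2], [3], [4], [5], [6], [7], [8], [9], [10]
  1-simplices (30): (30 of them)
  2-simplices (20): (20 of them)

so the chain groups are C_0 ≅ Z^10, C_1 ≅ Z^30, C_2 ≅ Z^20.

Boundary ∂_1: C_1 → C_0 is given by ∂[p,q] = [q] − [p].
The resulting 10×30 matrix has rank 9, and its Smith normal form has invariant factors (1,1,1,1,1,1,1,1,1).

The boundary map ∂_2: C_2 → C_1 maps a triangle to the signed sum of its edges. For instance
  ∂[4,6,7] = [6,7] − [4,7] + [4,6],
  ∂[4,8,9] = [8,9] − [4,9] + [4,8].
The resulting 30×20 matrix has rank 20, and its Smith normal form has invariant factors (1,1,1,1,1,1,1,1,1,1,1,1,1,1,1,1,1,1,1,2).

From H_k ≅ ker(∂_k) / im(∂_{k+1}) we obtain:

  H_0: rank C_0 − rank ∂_1 = 10 − 9 = 1, and the invariant factors of ∂_1 are all 1, so H_0 = Z.
  H_1: rank ker ∂_1 − rank ∂_2 = (30 − 9) − 20 = 1, and ∂_2 has invariant factor 2 > 1, so H_1 = Z ⊕ Z/2Z.
  H_2: rank ker ∂_2 − rank ∂_3 = (20 − 20) − 0 = 0, and there is no ∂_3, so H_2 = 0.

H_0 = Z,  H_1 = Z ⊕ Z/2Z,  H_2 = 0.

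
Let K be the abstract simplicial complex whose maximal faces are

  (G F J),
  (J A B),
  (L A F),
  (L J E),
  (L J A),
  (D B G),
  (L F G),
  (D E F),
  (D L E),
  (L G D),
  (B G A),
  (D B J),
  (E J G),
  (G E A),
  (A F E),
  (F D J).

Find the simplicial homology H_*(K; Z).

H_0 = Z,  H_1 = Z^2,  H_2 = Z.

Fix the vertex order A < B < D < E < F < G < J < L and write every simplex with vertices in increasing order. Then dim K = 2 and the simplices of K are:

  0-simplices (8): A, B, D, E, F, G, J, L
  1-simplices (24): AB, AE, AF, AG, AJ, AL, BD, BG, BJ, DE, DF, DG, DJ, DL, EF, EG, EJ, EL, FG, FJ, FL, GJ, GL, JL
  2-simplices (16): ABG, ABJ, AEF, AEG, AFL, AJL, BDG, BDJ, DEF, DEL, DFJ, DGL, EGJ, EJL, FGJ, FGL

giving chain groups C_0 ≅ Z^8, C_1 ≅ Z^24, C_2 ≅ Z^16.

The boundary map ∂_1: C_1 → C_0 sends each edge [p,q] (with p < q) to q − p.
As a 8×24 matrix over Z this has rank 7, with invariant factors (1,1,1,1,1,1,1).

Boundary ∂_2: C_2 → C_1 acts by ∂[p,q,r] = [q,r] − [p,r] + [p,q]. For instance
  ∂DEF = EF − DF + DE,
  ∂DEL = EL − DL + DE.
The 24×16 boundary matrix has rank 15 and Smith normal form diag(1,1,1,1,1,1,1,1,1,1,1,1,1,1,1).

Now H_k = ker ∂_k / im ∂_{k+1}, so:

  H_0: rank C_0 − rank ∂_1 = 8 − 7 = 1, and the invariant factors of ∂_1 are all 1, so H_0 ≅ Z.
  H_1: rank ker ∂_1 − rank ∂_2 = (24 − 7) − 15 = 2, and the invariant factors of ∂_2 are all 1, so H_1 ≅ Z^2.
  H_2: rank ker ∂_2 − rank ∂_3 = (16 − 15) − 0 = 1, and there is no ∂_3, so H_2 ≅ Z.

(K is a triangulation of the torus T^2.)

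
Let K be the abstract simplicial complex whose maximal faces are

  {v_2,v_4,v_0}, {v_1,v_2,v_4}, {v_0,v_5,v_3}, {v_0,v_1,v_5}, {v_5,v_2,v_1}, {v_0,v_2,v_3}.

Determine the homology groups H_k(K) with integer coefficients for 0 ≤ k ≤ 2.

Order the vertices as v_0 < v_1 < v_2 < v_3 < v_4 < v_5. Listing each simplex with vertices in this order, K has dimension 2 with simplices:

  0-simplices (6): [v_0], [v_1], [v_2], [v_3], [v_4], [v_5]
  1-simplices (12): [v_0,v_1], [v_0,v_2], [v_0,v_3], [v_0,v_4], [v_0,v_5], [v_1,v_2], [v_1,v_4], [v_1,v_5], [v_2,v_3], [v_2,v_4], [v_2,v_5], [v_3,v_5]
  2-simplices (6): [v_0,v_1,v_5], [v_0,v_2,v_3], [v_0,v_2,v_4], [v_0,v_3,v_5], [v_1,v_2,v_4], [v_1,v_2,v_5]

so the chain groups are C_0 ≅ Z^6, C_1 ≅ Z^12, C_2 ≅ Z^6.

∂_1: C_1 → C_0 maps an edge to its endpoints' difference, ∂[p,q] = q − p. For instance
  ∂[v_0,v_2] = [v_2] − [v_0].
As a 6×12 matrix over Z this has rank 5, with invariant factors (1,1,1,1,1).

The boundary map ∂_2: C_2 → C_1 maps a triangle to the signed sum of its edges. For instance
  ∂[v_1,v_2,v_5] = [v_2,v_5] − [v_1,v_5] + [v_1,v_2],
  ∂[v_0,v_2,v_3] = [v_2,v_3] − [v_0,v_3] + [v_0,v_2].
The resulting 12×6 matrix has rank 6, and its Smith normal form has invariant factors (1,1,1,1,1,1).

Now H_k = ker ∂_k / im ∂_{k+1}, so:

  H_0: rank C_0 − rank ∂_1 = 6 − 5 = 1, and the invariant factors of ∂_1 are all 1, so H_0 = Z.
  H_1: rank ker ∂_1 − rank ∂_2 = (12 − 5) − 6 = 1, and the invariant factors of ∂_2 are all 1, so H_1 = Z.
  H_2: rank ker ∂_2 − rank ∂_3 = (6 − 6) − 0 = 0, and there is no ∂_3, so H_2 = 0.

H_0 = Z,  H_1 = Z,  H_2 = 0.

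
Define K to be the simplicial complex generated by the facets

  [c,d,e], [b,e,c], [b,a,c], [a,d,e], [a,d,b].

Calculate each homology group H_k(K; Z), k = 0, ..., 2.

H_0 = Z,  H_1 = Z,  H_2 = 0.

Order the vertices as a < b < c < d < e. Listing each simplex with vertices in this order, K has dimension 2 with simplices:

  0-simplices (5): a, b, c, d, e
  1-simplices (10): ab, ac, ad, ae, bc, bd, be, cd, ce, de
  2-simplices (5): abc, abd, ade, bce, cde

Hence C_0 ≅ Z^5, C_1 ≅ Z^10, C_2 ≅ Z^5.

The boundary map ∂_1: C_1 → C_0 sends each edge [p,q] (with p < q) to q − p.
The resulting 5×10 matrix has rank 4, and its Smith normal form has invariant factors (1,1,1,1).

∂_2: C_2 → C_1 sends each 2-simplex [p,q,r] to [q,r] − [p,r] + [p,q]. For instance
  ∂ade = de − ae + ad,
  ∂abc = bc − ac + ab.
The 10×5 boundary matrix has rank 5 and Smith normal form diag(1,1,1,1,1).

Reading off H_k = ker ∂_k / im ∂_{k+1}:

  H_0: rank C_0 − rank ∂_1 = 5 − 4 = 1, and the invariant factors of ∂_1 are all 1, so H_0 ≅ Z.
  H_1: rank ker ∂_1 − rank ∂_2 = (10 − 4) − 5 = 1, and the invariant factors of ∂_2 are all 1, so H_1 ≅ Z.
  H_2: rank ker ∂_2 − rank ∂_3 = (5 − 5) − 0 = 0, and there is no ∂_3, so H_2 ≅ 0.

As a check, the Euler characteristic is 5 − 10 + 5 = 0, which agrees with 1 − 1 + 0 = 0.
(K is a triangulation of the Möbius band.)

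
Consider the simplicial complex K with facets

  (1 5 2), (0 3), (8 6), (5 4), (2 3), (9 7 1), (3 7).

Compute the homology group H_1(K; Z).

H_1 ≅ Z.

K has 10 vertices, 11 edges, 2 triangles.
rank ∂_1 = 8, rank ∂_2 = 2 ⇒ b_1 = 11 − 8 − 2 = 1; all invariant factors of ∂_2 are 1 so no torsion. So H_1 ≅ Z.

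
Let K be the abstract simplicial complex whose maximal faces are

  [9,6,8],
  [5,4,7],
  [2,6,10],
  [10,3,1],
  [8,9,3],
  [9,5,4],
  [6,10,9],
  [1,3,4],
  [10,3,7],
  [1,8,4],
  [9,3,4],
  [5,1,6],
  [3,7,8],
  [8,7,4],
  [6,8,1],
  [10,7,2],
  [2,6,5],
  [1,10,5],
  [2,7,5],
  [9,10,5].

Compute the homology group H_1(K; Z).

Take the total order 1 < 2 < 3 < 4 < 5 < 6 < 7 < 8 < 9 < 10 on the vertex set. Then K (dimension 2) consists of the simplices:

  0-simplices (10): [1], [2], [3], [4], [5], [6], [7], [8], [9], [10]
  1-simplices (30): (30 of them)
  2-simplices (20): (20 of them)

Hence C_0 ≅ Z^10, C_1 ≅ Z^30, C_2 ≅ Z^20.

Boundary ∂_1: C_1 → C_0 sends each edge [p,q] (with p < q) to q − p.
As a 10×30 matrix over Z this has rank 9, with invariant factors (1,1,1,1,1,1,1,1,1).

∂_2: C_2 → C_1 maps a triangle to the signed sum of its edges. For instance
  ∂[4,5,9] = [5,9] − [4,9] + [4,5],
  ∂[4,7,8] = [7,8] − [4,8] + [4,7].
The 30×20 boundary matrix has rank 20 and Smith normal form diag(1,1,1,1,1,1,1,1,1,1,1,1,1,1,1,1,1,1,1,2).

Now H_k = ker ∂_k / im ∂_{k+1}, so:

  H_1: rank ker ∂_1 − rank ∂_2 = (30 − 9) − 20 = 1, and ∂_2 has invariant factor 2 > 1, so H_1 = Z ⊕ Z/2.

(K is a triangulation of the Klein bottle.)

H_1 = Z ⊕ Z/2.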